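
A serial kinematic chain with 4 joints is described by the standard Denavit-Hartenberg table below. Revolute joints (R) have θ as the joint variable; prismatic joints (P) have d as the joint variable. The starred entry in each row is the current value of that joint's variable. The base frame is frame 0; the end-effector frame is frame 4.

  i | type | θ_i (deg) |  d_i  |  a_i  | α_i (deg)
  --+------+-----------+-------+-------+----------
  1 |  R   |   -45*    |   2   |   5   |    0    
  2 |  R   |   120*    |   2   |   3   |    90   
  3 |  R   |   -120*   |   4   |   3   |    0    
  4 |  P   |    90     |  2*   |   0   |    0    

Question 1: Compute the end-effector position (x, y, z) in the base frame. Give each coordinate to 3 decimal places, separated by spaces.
after link 1: o_1 = (3.5355, -3.5355, 2.0000)
after link 2: o_2 = (4.3120, -0.6378, 4.0000)
after link 3: o_3 = (7.7875, -3.1219, 1.4019)
after link 4: o_4 = (9.7193, -3.6396, 1.4019)

9.719 -3.640 1.402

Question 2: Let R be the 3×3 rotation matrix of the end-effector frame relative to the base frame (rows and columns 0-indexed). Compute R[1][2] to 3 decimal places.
End-effector z-axis (col 2 of R) = (0.9659,-0.2588,0.0000)
R[1][2] = -0.2588

-0.259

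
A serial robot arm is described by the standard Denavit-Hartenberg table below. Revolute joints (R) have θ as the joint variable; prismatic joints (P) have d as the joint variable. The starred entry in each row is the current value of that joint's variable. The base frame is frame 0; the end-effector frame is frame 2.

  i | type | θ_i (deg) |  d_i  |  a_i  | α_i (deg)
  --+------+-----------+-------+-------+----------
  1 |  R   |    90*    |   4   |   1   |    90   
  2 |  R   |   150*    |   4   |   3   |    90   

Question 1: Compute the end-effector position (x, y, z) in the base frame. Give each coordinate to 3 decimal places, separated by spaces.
after link 1: o_1 = (0.0000, 1.0000, 4.0000)
after link 2: o_2 = (4.0000, -1.5981, 5.5000)

4.000 -1.598 5.500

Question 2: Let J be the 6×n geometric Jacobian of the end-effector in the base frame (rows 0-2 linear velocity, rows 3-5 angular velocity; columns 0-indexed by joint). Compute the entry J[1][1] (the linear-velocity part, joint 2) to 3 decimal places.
-1.500

axis z_1 = (1.0000,-0.0000,0.0000); lever o_n−o_1 = (4.0000,-2.5981,1.5000)
cross product → J_v[:, 1] = (0.0000,-1.5000,-2.5981)
J_ω[:, 1] = z_1
entry J[1][1] = -1.5000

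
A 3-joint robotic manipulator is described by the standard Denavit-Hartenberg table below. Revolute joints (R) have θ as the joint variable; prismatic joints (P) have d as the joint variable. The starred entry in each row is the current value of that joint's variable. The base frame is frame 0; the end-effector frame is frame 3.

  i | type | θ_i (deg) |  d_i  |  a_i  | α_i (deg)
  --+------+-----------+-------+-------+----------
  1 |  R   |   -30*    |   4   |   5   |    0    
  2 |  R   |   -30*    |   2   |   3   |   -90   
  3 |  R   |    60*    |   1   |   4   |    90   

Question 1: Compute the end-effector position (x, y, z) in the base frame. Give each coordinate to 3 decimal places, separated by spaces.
7.696 -6.330 2.536

after link 1: o_1 = (4.3301, -2.5000, 4.0000)
after link 2: o_2 = (5.8301, -5.0981, 6.0000)
after link 3: o_3 = (7.6962, -6.3301, 2.5359)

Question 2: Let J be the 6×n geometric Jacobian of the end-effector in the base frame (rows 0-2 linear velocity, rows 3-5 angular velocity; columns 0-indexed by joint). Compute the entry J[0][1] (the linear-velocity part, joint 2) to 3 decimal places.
axis z_1 = (0.0000,0.0000,1.0000); lever o_n−o_1 = (3.3660,-3.8301,-1.4641)
cross product → J_v[:, 1] = (3.8301,3.3660,-0.0000)
J_ω[:, 1] = z_1
entry J[0][1] = 3.8301

3.830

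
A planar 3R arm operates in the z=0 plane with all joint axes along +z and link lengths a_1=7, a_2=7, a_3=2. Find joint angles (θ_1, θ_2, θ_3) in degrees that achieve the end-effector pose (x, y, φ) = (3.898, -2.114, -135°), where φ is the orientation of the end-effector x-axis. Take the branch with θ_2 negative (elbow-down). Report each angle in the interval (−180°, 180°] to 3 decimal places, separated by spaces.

wrist centre = target − a_3·(cos φ, sin φ) = (5.3122, -0.6998)
cos θ_2 = (28.7093−7²−7²)/(2·7·7) = -0.7070; θ_2 = -134.9952° (elbow-down)
β = atan2(-0.6998,5.3122) = -7.5045°; ψ = atan2(-4.9502,2.0507) = -67.4976°
θ_1 = β − ψ = 59.9932°
θ_3 = φ − θ_1 − θ_2 = -59.9979° (wrapped to (-180°,180°])

59.993 -134.995 -59.998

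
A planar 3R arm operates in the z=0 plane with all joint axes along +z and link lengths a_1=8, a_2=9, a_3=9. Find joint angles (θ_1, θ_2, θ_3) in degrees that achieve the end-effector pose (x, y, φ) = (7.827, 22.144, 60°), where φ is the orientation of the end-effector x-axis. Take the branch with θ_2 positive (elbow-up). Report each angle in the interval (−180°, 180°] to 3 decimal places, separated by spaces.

44.998 60.007 -45.005

wrist centre = target − a_3·(cos φ, sin φ) = (3.3270, 14.3498)
cos θ_2 = (216.9849−8²−9²)/(2·8·9) = 0.4999; θ_2 = 60.0070° (elbow-up)
β = atan2(14.3498,3.3270) = 76.9466°; ψ = atan2(7.7948,12.4991) = 31.9489°
θ_1 = β − ψ = 44.9977°
θ_3 = φ − θ_1 − θ_2 = -45.0047° (wrapped to (-180°,180°])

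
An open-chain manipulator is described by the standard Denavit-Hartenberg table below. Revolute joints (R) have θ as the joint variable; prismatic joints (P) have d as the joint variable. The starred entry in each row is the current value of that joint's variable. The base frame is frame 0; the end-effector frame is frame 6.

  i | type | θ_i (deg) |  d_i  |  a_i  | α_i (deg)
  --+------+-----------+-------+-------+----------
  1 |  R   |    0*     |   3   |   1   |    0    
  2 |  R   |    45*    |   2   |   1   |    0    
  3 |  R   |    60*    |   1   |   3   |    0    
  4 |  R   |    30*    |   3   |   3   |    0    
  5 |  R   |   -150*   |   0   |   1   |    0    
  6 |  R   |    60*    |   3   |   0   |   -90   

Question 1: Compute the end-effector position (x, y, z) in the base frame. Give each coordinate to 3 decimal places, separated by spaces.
-0.225 5.467 12.000

after link 1: o_1 = (1.0000, 0.0000, 3.0000)
after link 2: o_2 = (1.7071, 0.7071, 5.0000)
after link 3: o_3 = (0.9306, 3.6049, 6.0000)
after link 4: o_4 = (-1.1907, 5.7262, 9.0000)
after link 5: o_5 = (-0.2247, 5.4674, 9.0000)
after link 6: o_6 = (-0.2247, 5.4674, 12.0000)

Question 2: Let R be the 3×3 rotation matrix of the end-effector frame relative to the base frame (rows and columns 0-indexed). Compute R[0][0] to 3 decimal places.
End-effector x-axis (col 0 of R) = (0.7071,0.7071,0.0000)
R[0][0] = 0.7071

0.707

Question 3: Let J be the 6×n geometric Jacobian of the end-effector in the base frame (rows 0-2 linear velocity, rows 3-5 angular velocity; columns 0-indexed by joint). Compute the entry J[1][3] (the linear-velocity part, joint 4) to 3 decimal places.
-1.155

axis z_3 = (0.0000,0.0000,1.0000); lever o_n−o_3 = (-1.1554,1.8625,6.0000)
cross product → J_v[:, 3] = (-1.8625,-1.1554,0.0000)
J_ω[:, 3] = z_3
entry J[1][3] = -1.1554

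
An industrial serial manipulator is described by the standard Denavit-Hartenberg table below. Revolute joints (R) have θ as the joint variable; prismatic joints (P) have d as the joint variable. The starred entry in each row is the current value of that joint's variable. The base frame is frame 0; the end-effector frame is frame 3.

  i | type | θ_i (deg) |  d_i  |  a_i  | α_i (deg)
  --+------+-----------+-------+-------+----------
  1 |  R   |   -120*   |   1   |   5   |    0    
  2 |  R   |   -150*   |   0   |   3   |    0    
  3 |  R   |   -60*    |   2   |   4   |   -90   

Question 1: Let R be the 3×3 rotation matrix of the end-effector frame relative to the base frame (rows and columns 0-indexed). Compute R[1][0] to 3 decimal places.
End-effector x-axis (col 0 of R) = (0.8660,0.5000,0.0000)
R[1][0] = 0.5000

0.500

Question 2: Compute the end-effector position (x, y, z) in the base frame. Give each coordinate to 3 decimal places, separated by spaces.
0.964 0.670 3.000

after link 1: o_1 = (-2.5000, -4.3301, 1.0000)
after link 2: o_2 = (-2.5000, -1.3301, 1.0000)
after link 3: o_3 = (0.9641, 0.6699, 3.0000)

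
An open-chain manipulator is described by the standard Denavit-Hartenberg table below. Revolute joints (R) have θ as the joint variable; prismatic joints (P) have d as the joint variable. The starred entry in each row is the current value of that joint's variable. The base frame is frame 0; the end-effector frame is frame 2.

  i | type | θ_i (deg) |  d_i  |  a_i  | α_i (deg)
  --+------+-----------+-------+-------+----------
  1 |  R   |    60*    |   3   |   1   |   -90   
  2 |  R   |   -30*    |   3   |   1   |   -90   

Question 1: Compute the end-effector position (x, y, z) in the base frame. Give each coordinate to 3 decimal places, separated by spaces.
-1.665 3.116 3.500

after link 1: o_1 = (0.5000, 0.8660, 3.0000)
after link 2: o_2 = (-1.6651, 3.1160, 3.5000)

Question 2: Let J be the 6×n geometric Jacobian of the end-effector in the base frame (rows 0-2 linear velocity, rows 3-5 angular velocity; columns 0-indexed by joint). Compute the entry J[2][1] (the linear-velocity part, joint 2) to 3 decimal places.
axis z_1 = (-0.8660,0.5000,0.0000); lever o_n−o_1 = (-2.1651,2.2500,0.5000)
cross product → J_v[:, 1] = (0.2500,0.4330,-0.8660)
J_ω[:, 1] = z_1
entry J[2][1] = -0.8660

-0.866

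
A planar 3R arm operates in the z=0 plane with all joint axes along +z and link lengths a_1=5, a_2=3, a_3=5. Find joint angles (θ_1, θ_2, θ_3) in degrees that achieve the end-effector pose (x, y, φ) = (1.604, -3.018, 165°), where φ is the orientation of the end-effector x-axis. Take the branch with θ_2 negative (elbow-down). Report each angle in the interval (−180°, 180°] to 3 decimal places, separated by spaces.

wrist centre = target − a_3·(cos φ, sin φ) = (6.4336, -4.3121)
cos θ_2 = (59.9857−5²−3²)/(2·5·3) = 0.8662; θ_2 = -29.9809° (elbow-down)
β = atan2(-4.3121,6.4336) = -33.8317°; ψ = atan2(-1.4991,7.5986) = -11.1607°
θ_1 = β − ψ = -22.6710°
θ_3 = φ − θ_1 − θ_2 = -142.3480° (wrapped to (-180°,180°])

-22.671 -29.981 -142.348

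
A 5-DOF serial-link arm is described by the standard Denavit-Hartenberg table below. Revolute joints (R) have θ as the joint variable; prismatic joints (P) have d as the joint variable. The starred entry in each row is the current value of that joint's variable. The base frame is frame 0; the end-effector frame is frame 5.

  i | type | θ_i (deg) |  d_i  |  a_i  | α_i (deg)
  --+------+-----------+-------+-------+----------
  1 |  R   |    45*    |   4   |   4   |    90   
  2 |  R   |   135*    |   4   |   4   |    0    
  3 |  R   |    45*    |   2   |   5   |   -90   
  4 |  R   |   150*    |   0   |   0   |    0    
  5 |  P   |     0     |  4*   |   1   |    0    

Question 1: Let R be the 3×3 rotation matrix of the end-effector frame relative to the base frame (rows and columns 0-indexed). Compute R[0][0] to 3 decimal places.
End-effector x-axis (col 0 of R) = (0.2588,0.9659,-0.0000)
R[0][0] = 0.2588

0.259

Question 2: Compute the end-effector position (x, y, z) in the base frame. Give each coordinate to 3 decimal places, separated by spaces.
after link 1: o_1 = (2.8284, 2.8284, 4.0000)
after link 2: o_2 = (3.6569, -2.0000, 6.8284)
after link 3: o_3 = (1.5355, -6.9497, 6.8284)
after link 4: o_4 = (1.5355, -6.9497, 6.8284)
after link 5: o_5 = (1.7944, -5.9838, 2.8284)

1.794 -5.984 2.828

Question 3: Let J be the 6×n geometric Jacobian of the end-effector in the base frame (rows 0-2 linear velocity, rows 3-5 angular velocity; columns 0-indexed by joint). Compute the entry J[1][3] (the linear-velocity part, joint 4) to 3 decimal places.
-0.259

axis z_3 = (-0.0000,-0.0000,-1.0000); lever o_n−o_3 = (0.2588,0.9659,-4.0000)
cross product → J_v[:, 3] = (0.9659,-0.2588,-0.0000)
J_ω[:, 3] = z_3
entry J[1][3] = -0.2588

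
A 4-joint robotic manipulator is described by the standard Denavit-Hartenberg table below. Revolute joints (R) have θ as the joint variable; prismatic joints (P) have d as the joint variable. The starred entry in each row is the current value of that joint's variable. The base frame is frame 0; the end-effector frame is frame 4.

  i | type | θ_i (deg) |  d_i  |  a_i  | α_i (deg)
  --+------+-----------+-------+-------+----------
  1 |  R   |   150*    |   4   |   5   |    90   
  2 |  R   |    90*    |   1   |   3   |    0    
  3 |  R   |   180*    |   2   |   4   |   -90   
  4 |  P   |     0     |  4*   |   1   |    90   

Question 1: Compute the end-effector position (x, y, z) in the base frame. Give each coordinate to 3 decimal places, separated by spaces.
after link 1: o_1 = (-4.3301, 2.5000, 4.0000)
after link 2: o_2 = (-3.8301, 3.3660, 7.0000)
after link 3: o_3 = (-2.8301, 5.0981, 3.0000)
after link 4: o_4 = (-6.2942, 7.0981, 2.0000)

-6.294 7.098 2.000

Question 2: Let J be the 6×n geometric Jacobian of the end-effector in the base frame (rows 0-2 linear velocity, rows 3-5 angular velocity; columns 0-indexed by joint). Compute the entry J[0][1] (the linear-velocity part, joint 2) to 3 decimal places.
-1.732

axis z_1 = (0.5000,0.8660,0.0000); lever o_n−o_1 = (-1.9641,4.5981,-2.0000)
cross product → J_v[:, 1] = (-1.7321,1.0000,4.0000)
J_ω[:, 1] = z_1
entry J[0][1] = -1.7321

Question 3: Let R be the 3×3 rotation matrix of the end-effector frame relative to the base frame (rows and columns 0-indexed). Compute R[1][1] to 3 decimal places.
0.500

End-effector y-axis (col 1 of R) = (-0.8660,0.5000,-0.0000)
R[1][1] = 0.5000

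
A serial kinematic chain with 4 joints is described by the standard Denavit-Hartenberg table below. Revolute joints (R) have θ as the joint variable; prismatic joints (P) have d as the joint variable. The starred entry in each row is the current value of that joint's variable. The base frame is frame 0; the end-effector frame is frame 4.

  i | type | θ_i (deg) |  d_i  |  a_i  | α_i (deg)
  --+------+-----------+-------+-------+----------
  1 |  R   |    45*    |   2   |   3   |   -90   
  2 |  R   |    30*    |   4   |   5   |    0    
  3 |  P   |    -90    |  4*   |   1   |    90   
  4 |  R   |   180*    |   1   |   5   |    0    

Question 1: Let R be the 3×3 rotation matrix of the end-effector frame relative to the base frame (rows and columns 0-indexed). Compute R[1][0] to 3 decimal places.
End-effector x-axis (col 0 of R) = (-0.3536,-0.3536,-0.8660)
R[1][0] = -0.3536

-0.354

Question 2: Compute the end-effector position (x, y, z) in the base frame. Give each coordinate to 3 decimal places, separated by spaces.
after link 1: o_1 = (2.1213, 2.1213, 2.0000)
after link 2: o_2 = (2.3548, 8.0116, -0.5000)
after link 3: o_3 = (-0.1201, 11.1936, 0.3660)
after link 4: o_4 = (-2.5003, 8.8135, -3.4641)

-2.500 8.813 -3.464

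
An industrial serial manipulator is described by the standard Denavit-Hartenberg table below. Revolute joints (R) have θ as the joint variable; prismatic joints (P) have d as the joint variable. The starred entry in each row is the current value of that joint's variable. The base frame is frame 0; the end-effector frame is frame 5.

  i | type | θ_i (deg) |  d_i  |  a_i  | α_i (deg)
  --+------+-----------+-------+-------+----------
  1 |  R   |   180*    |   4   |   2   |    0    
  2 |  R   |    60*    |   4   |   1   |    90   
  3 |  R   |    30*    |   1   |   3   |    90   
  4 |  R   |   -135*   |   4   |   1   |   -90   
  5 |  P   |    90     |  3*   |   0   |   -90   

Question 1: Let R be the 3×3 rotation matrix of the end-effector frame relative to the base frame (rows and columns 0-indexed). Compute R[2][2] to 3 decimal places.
End-effector z-axis (col 2 of R) = (-0.9186,-0.1768,0.3536)
R[2][2] = 0.3536

0.354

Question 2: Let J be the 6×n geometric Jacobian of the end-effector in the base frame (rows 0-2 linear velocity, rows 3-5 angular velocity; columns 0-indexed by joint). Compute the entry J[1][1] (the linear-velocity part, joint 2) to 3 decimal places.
axis z_1 = (0.0000,0.0000,1.0000); lever o_n−o_1 = (-1.8279,-6.8229,2.7430)
cross product → J_v[:, 1] = (6.8229,-1.8279,0.0000)
J_ω[:, 1] = z_1
entry J[1][1] = -1.8279

-1.828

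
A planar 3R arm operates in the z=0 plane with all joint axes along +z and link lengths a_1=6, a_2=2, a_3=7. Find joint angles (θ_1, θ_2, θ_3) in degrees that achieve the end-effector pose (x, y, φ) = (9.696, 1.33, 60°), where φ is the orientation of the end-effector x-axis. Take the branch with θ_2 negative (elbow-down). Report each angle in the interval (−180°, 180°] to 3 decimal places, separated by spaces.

-30.001 -30.003 120.004

wrist centre = target − a_3·(cos φ, sin φ) = (6.1960, -4.7322)
cos θ_2 = (60.7839−6²−2²)/(2·6·2) = 0.8660; θ_2 = -30.0033° (elbow-down)
β = atan2(-4.7322,6.1960) = -37.3707°; ψ = atan2(-1.0001,7.7320) = -7.3700°
θ_1 = β − ψ = -30.0006°
θ_3 = φ − θ_1 − θ_2 = 120.0039° (wrapped to (-180°,180°])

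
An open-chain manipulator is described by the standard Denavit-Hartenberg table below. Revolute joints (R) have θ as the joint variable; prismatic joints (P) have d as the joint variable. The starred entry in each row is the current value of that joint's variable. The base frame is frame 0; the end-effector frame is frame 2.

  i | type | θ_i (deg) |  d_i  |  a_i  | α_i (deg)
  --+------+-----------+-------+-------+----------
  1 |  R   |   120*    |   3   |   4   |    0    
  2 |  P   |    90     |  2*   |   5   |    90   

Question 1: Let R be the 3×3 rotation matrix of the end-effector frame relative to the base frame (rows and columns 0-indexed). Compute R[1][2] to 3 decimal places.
End-effector z-axis (col 2 of R) = (-0.5000,0.8660,0.0000)
R[1][2] = 0.8660

0.866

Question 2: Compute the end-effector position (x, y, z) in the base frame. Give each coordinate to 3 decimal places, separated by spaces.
after link 1: o_1 = (-2.0000, 3.4641, 3.0000)
after link 2: o_2 = (-6.3301, 0.9641, 5.0000)

-6.330 0.964 5.000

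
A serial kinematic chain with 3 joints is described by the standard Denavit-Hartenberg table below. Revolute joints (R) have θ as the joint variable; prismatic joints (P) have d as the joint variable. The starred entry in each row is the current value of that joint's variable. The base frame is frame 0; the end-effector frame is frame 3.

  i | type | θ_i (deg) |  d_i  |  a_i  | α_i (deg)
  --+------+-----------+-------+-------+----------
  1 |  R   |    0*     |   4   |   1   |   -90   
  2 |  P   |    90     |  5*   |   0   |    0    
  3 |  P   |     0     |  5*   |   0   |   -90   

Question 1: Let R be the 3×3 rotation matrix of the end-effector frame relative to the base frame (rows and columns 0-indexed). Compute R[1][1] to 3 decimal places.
End-effector y-axis (col 1 of R) = (-0.0000,-1.0000,-0.0000)
R[1][1] = -1.0000

-1.000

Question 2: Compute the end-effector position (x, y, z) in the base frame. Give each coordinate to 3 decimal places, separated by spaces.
1.000 10.000 4.000

after link 1: o_1 = (1.0000, 0.0000, 4.0000)
after link 2: o_2 = (1.0000, 5.0000, 4.0000)
after link 3: o_3 = (1.0000, 10.0000, 4.0000)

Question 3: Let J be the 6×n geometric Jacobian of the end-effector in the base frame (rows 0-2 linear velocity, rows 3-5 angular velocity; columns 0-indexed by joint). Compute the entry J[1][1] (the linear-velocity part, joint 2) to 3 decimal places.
prismatic axis z_1 = (0.0000,1.0000,0.0000)
J_v[:, 1] = z_1; J_ω[:, 1] = (0,0,0)
entry J[1][1] = 1.0000

1.000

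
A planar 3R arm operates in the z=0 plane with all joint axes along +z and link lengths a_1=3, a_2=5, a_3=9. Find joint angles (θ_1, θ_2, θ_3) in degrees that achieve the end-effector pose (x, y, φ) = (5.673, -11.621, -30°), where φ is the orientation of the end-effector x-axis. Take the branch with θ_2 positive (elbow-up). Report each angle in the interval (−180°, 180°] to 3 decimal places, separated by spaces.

-135.009 45.013 59.995

wrist centre = target − a_3·(cos φ, sin φ) = (-2.1212, -7.1210)
cos θ_2 = (55.2083−3²−5²)/(2·3·5) = 0.7069; θ_2 = 45.0134° (elbow-up)
β = atan2(-7.1210,-2.1212) = -106.5879°; ψ = atan2(3.5364,6.5347) = 28.4207°
θ_1 = β − ψ = -135.0087°
θ_3 = φ − θ_1 − θ_2 = 59.9953° (wrapped to (-180°,180°])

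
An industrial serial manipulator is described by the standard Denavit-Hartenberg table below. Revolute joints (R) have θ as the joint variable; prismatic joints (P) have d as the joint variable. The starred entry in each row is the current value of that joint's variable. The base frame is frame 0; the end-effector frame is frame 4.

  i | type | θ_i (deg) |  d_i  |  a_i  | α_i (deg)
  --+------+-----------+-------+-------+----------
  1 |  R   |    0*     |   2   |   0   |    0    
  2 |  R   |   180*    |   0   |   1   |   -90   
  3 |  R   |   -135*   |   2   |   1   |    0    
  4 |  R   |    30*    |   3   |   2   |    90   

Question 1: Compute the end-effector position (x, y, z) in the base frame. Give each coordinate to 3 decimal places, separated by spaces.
0.225 -5.000 4.639

after link 1: o_1 = (0.0000, 0.0000, 2.0000)
after link 2: o_2 = (-1.0000, 0.0000, 2.0000)
after link 3: o_3 = (-0.2929, -2.0000, 2.7071)
after link 4: o_4 = (0.2247, -5.0000, 4.6390)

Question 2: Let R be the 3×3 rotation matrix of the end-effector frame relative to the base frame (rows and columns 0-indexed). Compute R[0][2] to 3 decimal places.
End-effector z-axis (col 2 of R) = (0.9659,-0.0000,-0.2588)
R[0][2] = 0.9659

0.966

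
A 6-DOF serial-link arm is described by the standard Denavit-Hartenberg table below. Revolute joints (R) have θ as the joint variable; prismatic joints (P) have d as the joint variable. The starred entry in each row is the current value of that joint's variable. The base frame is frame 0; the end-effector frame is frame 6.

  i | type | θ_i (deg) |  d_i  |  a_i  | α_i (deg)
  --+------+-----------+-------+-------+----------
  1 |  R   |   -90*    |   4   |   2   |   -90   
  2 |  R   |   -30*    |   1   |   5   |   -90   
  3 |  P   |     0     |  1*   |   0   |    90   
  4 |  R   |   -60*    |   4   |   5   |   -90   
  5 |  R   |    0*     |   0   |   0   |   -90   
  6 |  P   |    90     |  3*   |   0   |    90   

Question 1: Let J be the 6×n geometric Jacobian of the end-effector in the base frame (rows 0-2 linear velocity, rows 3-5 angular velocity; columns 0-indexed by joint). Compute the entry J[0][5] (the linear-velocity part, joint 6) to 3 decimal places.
-1.000

prismatic axis z_5 = (-1.0000,-0.0000,-0.0000)
J_v[:, 5] = z_5; J_ω[:, 5] = (0,0,0)
entry J[0][5] = -1.0000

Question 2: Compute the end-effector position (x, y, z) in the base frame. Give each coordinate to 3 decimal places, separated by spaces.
after link 1: o_1 = (0.0000, -2.0000, 4.0000)
after link 2: o_2 = (1.0000, -6.3301, 6.5000)
after link 3: o_3 = (1.0000, -6.8301, 5.6340)
after link 4: o_4 = (5.0000, -6.8301, 10.6340)
after link 5: o_5 = (5.0000, -6.8301, 10.6340)
after link 6: o_6 = (2.0000, -6.8301, 10.6340)

2.000 -6.830 10.634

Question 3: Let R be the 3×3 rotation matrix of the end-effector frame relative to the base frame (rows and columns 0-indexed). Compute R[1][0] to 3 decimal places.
1.000

End-effector x-axis (col 0 of R) = (-0.0000,1.0000,0.0000)
R[1][0] = 1.0000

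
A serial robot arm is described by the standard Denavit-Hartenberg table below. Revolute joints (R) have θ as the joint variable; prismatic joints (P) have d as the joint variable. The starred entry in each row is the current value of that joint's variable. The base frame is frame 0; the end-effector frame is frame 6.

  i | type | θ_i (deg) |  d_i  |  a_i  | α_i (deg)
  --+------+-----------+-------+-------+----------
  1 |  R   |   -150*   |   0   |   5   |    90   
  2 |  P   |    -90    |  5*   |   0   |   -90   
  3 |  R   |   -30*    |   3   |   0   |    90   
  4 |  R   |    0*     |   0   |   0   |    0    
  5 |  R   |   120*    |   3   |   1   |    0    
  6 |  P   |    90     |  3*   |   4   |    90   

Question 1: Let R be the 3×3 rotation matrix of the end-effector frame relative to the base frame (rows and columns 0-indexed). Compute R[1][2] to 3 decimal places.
End-effector z-axis (col 2 of R) = (-0.6250,-0.6495,0.4330)
R[1][2] = -0.6495

-0.650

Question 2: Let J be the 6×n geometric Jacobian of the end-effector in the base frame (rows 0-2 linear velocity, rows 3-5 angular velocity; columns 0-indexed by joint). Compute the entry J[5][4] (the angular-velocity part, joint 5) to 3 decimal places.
0.500

axis z_4 = (-0.4330,0.7500,0.5000); lever o_n−o_4 = (-0.6250,3.3505,6.4330)
cross product → J_v[:, 4] = (3.1495,2.4731,-0.9821)
J_ω[:, 4] = z_4
entry J[5][4] = 0.5000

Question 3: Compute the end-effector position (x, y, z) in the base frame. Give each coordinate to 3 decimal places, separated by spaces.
-10.053 3.681 6.433

after link 1: o_1 = (-4.3301, -2.5000, 0.0000)
after link 2: o_2 = (-6.8301, 1.8301, 0.0000)
after link 3: o_3 = (-9.4282, 0.3301, 0.0000)
after link 4: o_4 = (-9.4282, 0.3301, 0.0000)
after link 5: o_5 = (-11.3522, 1.9306, 1.9330)
after link 6: o_6 = (-10.0532, 3.6806, 6.4330)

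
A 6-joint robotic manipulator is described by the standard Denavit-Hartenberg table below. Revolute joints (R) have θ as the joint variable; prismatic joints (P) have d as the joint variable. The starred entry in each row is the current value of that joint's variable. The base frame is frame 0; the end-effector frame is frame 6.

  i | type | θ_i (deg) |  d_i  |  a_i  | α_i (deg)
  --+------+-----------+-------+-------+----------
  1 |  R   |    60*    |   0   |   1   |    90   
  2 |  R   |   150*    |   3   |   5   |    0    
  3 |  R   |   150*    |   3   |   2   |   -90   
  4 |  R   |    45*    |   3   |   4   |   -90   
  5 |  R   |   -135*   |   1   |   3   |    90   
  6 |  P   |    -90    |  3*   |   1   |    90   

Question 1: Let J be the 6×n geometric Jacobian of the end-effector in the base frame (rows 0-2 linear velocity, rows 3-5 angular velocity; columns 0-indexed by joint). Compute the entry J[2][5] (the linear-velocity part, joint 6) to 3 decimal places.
prismatic axis z_5 = (0.0018,-0.9968,0.0795)
J_v[:, 5] = z_5; J_ω[:, 5] = (0,0,0)
entry J[2][5] = 0.0795

0.079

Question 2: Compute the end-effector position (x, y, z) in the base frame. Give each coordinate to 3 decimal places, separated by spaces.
after link 1: o_1 = (0.5000, 0.8660, 0.0000)
after link 2: o_2 = (0.9330, -4.3840, 2.5000)
after link 3: o_3 = (4.0311, -5.0179, 0.7679)
after link 4: o_4 = (3.5877, -0.1290, -0.1815)
after link 5: o_5 = (4.6412, 0.1098, 2.7905)
after link 6: o_6 = (5.4358, -2.9280, 2.4165)

5.436 -2.928 2.417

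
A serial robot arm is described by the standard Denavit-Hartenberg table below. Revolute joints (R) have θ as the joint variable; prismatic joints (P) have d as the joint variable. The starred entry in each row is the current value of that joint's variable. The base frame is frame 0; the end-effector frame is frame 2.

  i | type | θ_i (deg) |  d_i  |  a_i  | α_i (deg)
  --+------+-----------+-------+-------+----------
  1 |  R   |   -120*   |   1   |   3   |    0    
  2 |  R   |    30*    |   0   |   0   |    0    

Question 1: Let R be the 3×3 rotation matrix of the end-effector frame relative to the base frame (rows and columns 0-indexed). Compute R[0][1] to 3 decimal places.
End-effector y-axis (col 1 of R) = (1.0000,0.0000,0.0000)
R[0][1] = 1.0000

1.000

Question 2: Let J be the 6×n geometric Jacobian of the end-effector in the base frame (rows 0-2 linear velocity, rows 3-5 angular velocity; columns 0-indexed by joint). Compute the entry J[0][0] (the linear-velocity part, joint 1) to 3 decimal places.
axis z_0 = ẑ; lever o_n−o_0 = (-1.5000,-2.5981,1.0000)
cross product → J_v[:, 0] = (2.5981,-1.5000,0.0000)
J_ω[:, 0] = z_0
entry J[0][0] = 2.5981

2.598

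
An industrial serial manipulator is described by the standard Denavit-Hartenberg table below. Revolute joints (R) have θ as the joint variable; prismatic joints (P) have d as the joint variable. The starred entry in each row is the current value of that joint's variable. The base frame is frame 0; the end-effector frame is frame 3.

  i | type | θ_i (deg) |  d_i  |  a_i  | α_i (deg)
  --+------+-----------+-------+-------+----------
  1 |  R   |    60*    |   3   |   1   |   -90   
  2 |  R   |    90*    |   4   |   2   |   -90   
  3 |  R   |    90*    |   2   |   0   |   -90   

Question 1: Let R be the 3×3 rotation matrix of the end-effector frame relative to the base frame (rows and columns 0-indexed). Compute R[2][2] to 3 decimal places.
1.000

End-effector z-axis (col 2 of R) = (0.0000,-0.0000,1.0000)
R[2][2] = 1.0000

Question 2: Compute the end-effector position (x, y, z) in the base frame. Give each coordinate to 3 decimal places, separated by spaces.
after link 1: o_1 = (0.5000, 0.8660, 3.0000)
after link 2: o_2 = (-2.9641, 2.8660, 1.0000)
after link 3: o_3 = (-3.9641, 1.1340, 1.0000)

-3.964 1.134 1.000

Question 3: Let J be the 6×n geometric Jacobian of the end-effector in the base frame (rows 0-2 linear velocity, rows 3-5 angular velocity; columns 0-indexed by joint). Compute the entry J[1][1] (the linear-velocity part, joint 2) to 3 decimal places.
-1.732

axis z_1 = (-0.8660,0.5000,0.0000); lever o_n−o_1 = (-4.4641,0.2679,-2.0000)
cross product → J_v[:, 1] = (-1.0000,-1.7321,2.0000)
J_ω[:, 1] = z_1
entry J[1][1] = -1.7321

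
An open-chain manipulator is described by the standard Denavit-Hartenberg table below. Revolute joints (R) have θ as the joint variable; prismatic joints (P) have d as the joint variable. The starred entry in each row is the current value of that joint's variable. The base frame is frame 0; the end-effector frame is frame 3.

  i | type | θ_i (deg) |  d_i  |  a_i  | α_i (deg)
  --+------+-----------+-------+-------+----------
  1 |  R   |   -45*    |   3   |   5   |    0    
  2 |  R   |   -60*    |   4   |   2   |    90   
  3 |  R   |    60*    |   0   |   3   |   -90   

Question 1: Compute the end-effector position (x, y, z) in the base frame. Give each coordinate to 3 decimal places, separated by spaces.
after link 1: o_1 = (3.5355, -3.5355, 3.0000)
after link 2: o_2 = (3.0179, -5.4674, 7.0000)
after link 3: o_3 = (2.6297, -6.9163, 9.5981)

2.630 -6.916 9.598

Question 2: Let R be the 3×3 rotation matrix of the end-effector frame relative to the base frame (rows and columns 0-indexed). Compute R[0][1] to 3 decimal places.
0.966

End-effector y-axis (col 1 of R) = (0.9659,-0.2588,-0.0000)
R[0][1] = 0.9659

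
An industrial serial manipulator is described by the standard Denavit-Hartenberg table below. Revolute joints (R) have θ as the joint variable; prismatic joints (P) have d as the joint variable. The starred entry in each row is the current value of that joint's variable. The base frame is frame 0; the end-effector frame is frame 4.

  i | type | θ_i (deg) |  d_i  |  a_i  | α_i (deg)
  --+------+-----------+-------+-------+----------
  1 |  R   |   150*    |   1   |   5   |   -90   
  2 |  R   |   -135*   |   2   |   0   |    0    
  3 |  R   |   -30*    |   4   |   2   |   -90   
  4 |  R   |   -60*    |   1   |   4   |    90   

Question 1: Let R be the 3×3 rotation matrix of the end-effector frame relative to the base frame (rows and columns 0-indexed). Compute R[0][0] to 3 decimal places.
-0.015

End-effector x-axis (col 0 of R) = (-0.0148,-0.9915,0.1294)
R[0][0] = -0.0148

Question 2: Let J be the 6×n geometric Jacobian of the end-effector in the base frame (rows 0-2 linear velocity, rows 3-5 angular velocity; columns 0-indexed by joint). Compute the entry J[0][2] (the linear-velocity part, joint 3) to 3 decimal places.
-1.733

axis z_2 = (-0.5000,-0.8660,0.0000); lever o_n−o_2 = (-0.6101,-8.2665,2.0012)
cross product → J_v[:, 2] = (-1.7331,1.0006,3.6049)
J_ω[:, 2] = z_2
entry J[0][2] = -1.7331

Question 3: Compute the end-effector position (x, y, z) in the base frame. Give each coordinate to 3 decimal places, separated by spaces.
-5.940 -7.499 3.001

after link 1: o_1 = (-4.3301, 2.5000, 1.0000)
after link 2: o_2 = (-5.3301, 0.7679, 1.0000)
after link 3: o_3 = (-5.6571, -3.6621, 1.5176)
after link 4: o_4 = (-5.9403, -7.4986, 3.0012)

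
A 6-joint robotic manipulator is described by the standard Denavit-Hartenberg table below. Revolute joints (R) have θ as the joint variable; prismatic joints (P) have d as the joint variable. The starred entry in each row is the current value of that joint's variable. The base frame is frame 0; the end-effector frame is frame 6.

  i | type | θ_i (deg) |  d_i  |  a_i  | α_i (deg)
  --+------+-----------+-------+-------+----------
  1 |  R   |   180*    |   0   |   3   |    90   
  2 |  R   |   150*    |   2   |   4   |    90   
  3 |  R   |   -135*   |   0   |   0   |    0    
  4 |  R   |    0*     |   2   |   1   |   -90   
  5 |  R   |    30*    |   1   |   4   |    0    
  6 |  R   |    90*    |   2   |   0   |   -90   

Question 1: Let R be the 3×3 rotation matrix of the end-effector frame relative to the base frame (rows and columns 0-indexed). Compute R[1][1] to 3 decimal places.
End-effector y-axis (col 1 of R) = (-0.6124,0.7071,-0.3536)
R[1][1] = 0.7071

0.707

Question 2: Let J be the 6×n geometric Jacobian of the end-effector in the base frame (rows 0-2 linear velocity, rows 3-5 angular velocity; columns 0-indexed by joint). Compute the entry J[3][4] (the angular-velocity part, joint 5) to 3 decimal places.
0.612

axis z_4 = (0.6124,-0.7071,0.3536); lever o_n−o_4 = (0.7158,-4.5708,-1.8961)
cross product → J_v[:, 4] = (2.9568,1.4142,-2.2929)
J_ω[:, 4] = z_4
entry J[3][4] = 0.6124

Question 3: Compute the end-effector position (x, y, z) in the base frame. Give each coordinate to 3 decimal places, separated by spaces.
after link 1: o_1 = (-3.0000, 0.0000, 0.0000)
after link 2: o_2 = (0.4641, 2.0000, 2.0000)
after link 3: o_3 = (0.4641, 2.0000, 2.0000)
after link 4: o_4 = (-1.1483, 1.2929, 3.3785)
after link 5: o_5 = (-1.6572, -1.8637, 0.7753)
after link 6: o_6 = (-0.4325, -3.2779, 1.4824)

-0.432 -3.278 1.482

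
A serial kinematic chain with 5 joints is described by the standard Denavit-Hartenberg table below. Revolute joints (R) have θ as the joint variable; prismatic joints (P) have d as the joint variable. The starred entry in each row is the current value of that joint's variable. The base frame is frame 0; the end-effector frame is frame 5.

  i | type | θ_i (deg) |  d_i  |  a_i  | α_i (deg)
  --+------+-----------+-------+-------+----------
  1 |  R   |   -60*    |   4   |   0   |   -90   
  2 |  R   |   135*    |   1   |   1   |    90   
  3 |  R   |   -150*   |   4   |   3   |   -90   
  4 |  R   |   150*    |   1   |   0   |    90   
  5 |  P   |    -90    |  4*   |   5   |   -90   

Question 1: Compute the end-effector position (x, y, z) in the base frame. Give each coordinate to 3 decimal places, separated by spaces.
after link 1: o_1 = (0.0000, 0.0000, 4.0000)
after link 2: o_2 = (0.5125, 1.1124, 3.2929)
after link 3: o_3 = (1.5462, -3.6781, 2.3016)
after link 4: o_4 = (0.6194, -3.8049, 1.9480)
after link 5: o_5 = (3.7749, -2.6101, 7.3900)

3.775 -2.610 7.390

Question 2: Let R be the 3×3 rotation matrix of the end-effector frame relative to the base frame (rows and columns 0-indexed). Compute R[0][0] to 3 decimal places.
End-effector x-axis (col 0 of R) = (0.9268,0.1268,0.3536)
R[0][0] = 0.9268

0.927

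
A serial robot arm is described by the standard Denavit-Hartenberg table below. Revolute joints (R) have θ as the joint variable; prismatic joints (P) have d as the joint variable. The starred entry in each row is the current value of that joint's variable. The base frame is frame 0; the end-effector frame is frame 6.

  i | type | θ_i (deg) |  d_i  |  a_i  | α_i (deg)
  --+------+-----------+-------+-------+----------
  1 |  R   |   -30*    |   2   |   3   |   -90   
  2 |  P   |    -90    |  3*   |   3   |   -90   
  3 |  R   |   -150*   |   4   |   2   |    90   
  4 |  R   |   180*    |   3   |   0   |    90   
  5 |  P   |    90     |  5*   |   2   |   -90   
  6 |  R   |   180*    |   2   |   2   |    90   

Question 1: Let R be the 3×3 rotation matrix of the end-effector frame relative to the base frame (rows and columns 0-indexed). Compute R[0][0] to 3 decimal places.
0.433

End-effector x-axis (col 0 of R) = (0.4330,0.7500,0.5000)
R[0][0] = 0.4330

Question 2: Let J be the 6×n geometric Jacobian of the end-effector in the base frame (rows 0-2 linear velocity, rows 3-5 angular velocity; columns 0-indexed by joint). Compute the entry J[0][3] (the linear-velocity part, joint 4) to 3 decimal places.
axis z_3 = (-0.4330,-0.7500,-0.5000); lever o_n−o_3 = (3.5311,-3.8840,-3.2321)
cross product → J_v[:, 3] = (0.4821,-3.1651,4.3301)
J_ω[:, 3] = z_3
entry J[0][3] = 0.4821

0.482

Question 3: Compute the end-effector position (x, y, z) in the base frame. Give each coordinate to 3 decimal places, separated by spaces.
11.593 -3.920 0.036

after link 1: o_1 = (2.5981, -1.5000, 2.0000)
after link 2: o_2 = (4.0981, 1.0981, 5.0000)
after link 3: o_3 = (8.0622, -0.0359, 3.2679)
after link 4: o_4 = (6.7631, -2.2859, 1.7679)
after link 5: o_5 = (10.2272, -6.2859, 0.7679)
after link 6: o_6 = (11.5933, -3.9199, 0.0359)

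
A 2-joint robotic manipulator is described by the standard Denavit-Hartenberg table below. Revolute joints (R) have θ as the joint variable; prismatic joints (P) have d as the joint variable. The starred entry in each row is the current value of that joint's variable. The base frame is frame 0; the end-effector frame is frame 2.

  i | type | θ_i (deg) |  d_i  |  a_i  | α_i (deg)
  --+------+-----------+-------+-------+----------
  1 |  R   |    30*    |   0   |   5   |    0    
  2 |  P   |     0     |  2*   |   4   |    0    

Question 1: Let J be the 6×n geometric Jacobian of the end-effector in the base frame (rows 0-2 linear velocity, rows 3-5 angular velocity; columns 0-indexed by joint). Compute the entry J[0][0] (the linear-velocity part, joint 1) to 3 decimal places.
axis z_0 = ẑ; lever o_n−o_0 = (7.7942,4.5000,2.0000)
cross product → J_v[:, 0] = (-4.5000,7.7942,0.0000)
J_ω[:, 0] = z_0
entry J[0][0] = -4.5000

-4.500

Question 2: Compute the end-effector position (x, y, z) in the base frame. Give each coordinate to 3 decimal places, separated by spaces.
after link 1: o_1 = (4.3301, 2.5000, 0.0000)
after link 2: o_2 = (7.7942, 4.5000, 2.0000)

7.794 4.500 2.000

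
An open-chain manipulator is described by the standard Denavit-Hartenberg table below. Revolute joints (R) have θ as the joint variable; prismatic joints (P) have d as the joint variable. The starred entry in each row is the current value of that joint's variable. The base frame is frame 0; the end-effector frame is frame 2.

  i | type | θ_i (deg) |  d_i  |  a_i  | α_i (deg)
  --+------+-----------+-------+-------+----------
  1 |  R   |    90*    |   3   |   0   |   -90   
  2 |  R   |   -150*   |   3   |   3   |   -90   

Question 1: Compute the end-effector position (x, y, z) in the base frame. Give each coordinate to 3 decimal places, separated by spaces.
after link 1: o_1 = (0.0000, 0.0000, 3.0000)
after link 2: o_2 = (-3.0000, -2.5981, 4.5000)

-3.000 -2.598 4.500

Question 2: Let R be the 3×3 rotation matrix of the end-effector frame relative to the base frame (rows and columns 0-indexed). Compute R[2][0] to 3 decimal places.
End-effector x-axis (col 0 of R) = (-0.0000,-0.8660,0.5000)
R[2][0] = 0.5000

0.500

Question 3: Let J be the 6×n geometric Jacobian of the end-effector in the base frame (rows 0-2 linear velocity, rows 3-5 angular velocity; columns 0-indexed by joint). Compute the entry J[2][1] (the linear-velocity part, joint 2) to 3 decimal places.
2.598

axis z_1 = (-1.0000,0.0000,0.0000); lever o_n−o_1 = (-3.0000,-2.5981,1.5000)
cross product → J_v[:, 1] = (0.0000,1.5000,2.5981)
J_ω[:, 1] = z_1
entry J[2][1] = 2.5981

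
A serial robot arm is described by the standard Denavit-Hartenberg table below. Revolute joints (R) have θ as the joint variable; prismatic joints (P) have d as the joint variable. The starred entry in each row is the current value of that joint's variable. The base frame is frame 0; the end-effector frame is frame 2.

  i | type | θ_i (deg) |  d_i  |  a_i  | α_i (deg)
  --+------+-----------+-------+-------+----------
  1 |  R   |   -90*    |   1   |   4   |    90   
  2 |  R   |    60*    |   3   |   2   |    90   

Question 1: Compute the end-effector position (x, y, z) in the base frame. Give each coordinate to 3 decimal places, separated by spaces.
-3.000 -5.000 2.732

after link 1: o_1 = (0.0000, -4.0000, 1.0000)
after link 2: o_2 = (-3.0000, -5.0000, 2.7321)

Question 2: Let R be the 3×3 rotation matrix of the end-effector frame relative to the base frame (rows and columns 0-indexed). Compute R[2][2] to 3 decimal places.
End-effector z-axis (col 2 of R) = (-0.0000,-0.8660,-0.5000)
R[2][2] = -0.5000

-0.500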